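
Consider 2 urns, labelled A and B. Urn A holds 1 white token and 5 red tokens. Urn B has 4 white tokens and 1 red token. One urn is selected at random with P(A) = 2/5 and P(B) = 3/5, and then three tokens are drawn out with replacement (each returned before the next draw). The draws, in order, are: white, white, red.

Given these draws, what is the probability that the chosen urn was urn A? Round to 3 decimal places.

0.108

Compute the likelihood of the observed sequence for each case: P(data | urn A) = (1/6)(1/6)(5/6) = 0.023148; P(data | urn B) = (4/5)(4/5)(1/5) = 0.128.
Multiplying each by its prior: 2/5 · 0.023148 = 0.0092593, 3/5 · 0.128 = 0.0768; with total 0.086059.
So P(urn A | data) = (0.0092593) / (0.086059) = 0.10759.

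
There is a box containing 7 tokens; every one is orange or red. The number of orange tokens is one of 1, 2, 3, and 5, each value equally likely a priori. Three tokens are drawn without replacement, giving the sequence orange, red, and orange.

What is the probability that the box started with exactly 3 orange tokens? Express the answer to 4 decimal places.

0.3243

The likelihood of the observed sequence under each hypothesis: P(data | r = 1) = (1/7)(6/6)(0/5) = 0; P(data | r = 2) = (2/7)(5/6)(1/5) = 1/21; P(data | r = 3) = (3/7)(4/6)(2/5) = 4/35; P(data | r = 5) = (5/7)(2/6)(4/5) = 4/21.
The prior-weighted likelihoods are 1/4 · 0 = 0, 1/4 · 1/21 = 1/84, 1/4 · 4/35 = 1/35, 1/4 · 4/21 = 1/21; summing to 37/420.
By Bayes' rule, P(r = 3 | data) = (1/35) / (37/420) = 12/37.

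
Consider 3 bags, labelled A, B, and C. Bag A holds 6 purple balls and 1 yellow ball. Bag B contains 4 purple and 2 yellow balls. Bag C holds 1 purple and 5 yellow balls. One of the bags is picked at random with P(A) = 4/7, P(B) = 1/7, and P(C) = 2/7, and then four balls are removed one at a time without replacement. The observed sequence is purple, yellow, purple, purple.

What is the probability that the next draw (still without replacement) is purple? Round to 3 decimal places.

For each hypothesis, P(data | H) works out to: P(data | bag A) = (6/7)(1/6)(5/5)(4/4) = 1/7; P(data | bag B) = (4/6)(2/5)(3/4)(2/3) = 2/15; P(data | bag C) = (1/6)(5/5)(0/4) = 0.
The prior-weighted likelihoods are 4/7 · 1/7 = 4/49, 1/7 · 2/15 = 2/105, 2/7 · 0 = 0; these sum to 74/735.
The posterior is then P(bag A | data) = 30/37, P(bag B | data) = 7/37, P(bag C | data) = 0.
The predictive probability is P(purple next | data) = (1)(30/37) + (1/2)(7/37) = 67/74.

0.905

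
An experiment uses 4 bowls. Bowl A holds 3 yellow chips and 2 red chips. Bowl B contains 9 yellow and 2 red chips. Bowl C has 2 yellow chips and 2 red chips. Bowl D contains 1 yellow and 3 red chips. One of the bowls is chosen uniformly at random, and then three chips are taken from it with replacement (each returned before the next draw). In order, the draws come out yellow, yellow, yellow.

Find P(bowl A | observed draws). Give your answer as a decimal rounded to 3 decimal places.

0.239

Under each hypothesis, the probability of the observed sequence is: P(data | bowl A) = (3/5)(3/5)(3/5) = 0.216; P(data | bowl B) = (9/11)(9/11)(9/11) = 0.54771; P(data | bowl C) = (2/4)(2/4)(2/4) = 0.125; P(data | bowl D) = (1/4)(1/4)(1/4) = 0.015625.
Multiplying each by its prior: 1/4 · 0.216 = 0.054, 1/4 · 0.54771 = 0.13693, 1/4 · 0.125 = 0.03125, 1/4 · 0.015625 = 0.0039062; these sum to 0.22608.
So P(bowl A | data) = (0.054) / (0.22608) = 0.23885.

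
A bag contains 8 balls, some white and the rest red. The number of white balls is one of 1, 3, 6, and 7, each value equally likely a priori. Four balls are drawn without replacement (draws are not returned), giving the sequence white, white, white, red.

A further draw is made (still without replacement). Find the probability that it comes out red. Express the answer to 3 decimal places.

Compute the likelihood of the observed sequence for each case: P(data | r = 1) = (1/8)(0/7) = 0; P(data | r = 3) = (3/8)(2/7)(1/6)(5/5) = 1/56; P(data | r = 6) = (6/8)(5/7)(4/6)(2/5) = 1/7; P(data | r = 7) = (7/8)(6/7)(5/6)(1/5) = 1/8.
The prior-weighted likelihoods are 1/4 · 0 = 0, 1/4 · 1/56 = 1/224, 1/4 · 1/7 = 1/28, 1/4 · 1/8 = 1/32; these sum to 1/14.
Normalising, the posterior is P(r = 1 | data) = 0, P(r = 3 | data) = 1/16, P(r = 6 | data) = 1/2, P(r = 7 | data) = 7/16.
Averaging over the posterior, P(red next | data) = (1)(1/16) + (1/4)(1/2) + (0)(7/16) = 3/16.

0.188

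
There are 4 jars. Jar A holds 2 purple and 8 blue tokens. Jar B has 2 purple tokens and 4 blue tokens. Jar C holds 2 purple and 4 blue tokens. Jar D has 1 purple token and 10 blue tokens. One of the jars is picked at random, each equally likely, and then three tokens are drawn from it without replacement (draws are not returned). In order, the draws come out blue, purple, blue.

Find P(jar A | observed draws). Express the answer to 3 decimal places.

0.241

The likelihood of the observed sequence under each hypothesis: P(data | jar A) = (8/10)(2/9)(7/8) = 7/45; P(data | jar B) = (4/6)(2/5)(3/4) = 1/5; P(data | jar C) = (4/6)(2/5)(3/4) = 1/5; P(data | jar D) = (10/11)(1/10)(9/9) = 1/11.
Multiplying each by its prior: 1/4 · 7/45 = 7/180, 1/4 · 1/5 = 1/20, 1/4 · 1/5 = 1/20, 1/4 · 1/11 = 1/44; these sum to 16/99.
By Bayes' rule, P(jar A | data) = (7/180) / (16/99) = 77/320.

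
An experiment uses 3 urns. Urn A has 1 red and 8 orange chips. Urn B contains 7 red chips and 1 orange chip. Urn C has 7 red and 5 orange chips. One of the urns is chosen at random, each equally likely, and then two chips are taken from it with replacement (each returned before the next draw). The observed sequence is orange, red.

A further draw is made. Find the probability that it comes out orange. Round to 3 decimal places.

Under each hypothesis, the probability of the observed sequence is: P(data | urn A) = (8/9)(1/9) = 0.098765; P(data | urn B) = (1/8)(7/8) = 0.10938; P(data | urn C) = (5/12)(7/12) = 0.24306.
Weighting by the prior gives 1/3 · 0.098765 = 0.032922, 1/3 · 0.10938 = 0.036458, 1/3 · 0.24306 = 0.081019; with total 0.1504.
The posterior is then P(urn A | data) = 0.2189, P(urn B | data) = 0.24241, P(urn C | data) = 0.53869.
So P(orange next | data) = Σ P(orange next | H) P(H | data) = (8/9)(0.2189) + (1/8)(0.24241) + (5/12)(0.53869) = 0.44933.

0.449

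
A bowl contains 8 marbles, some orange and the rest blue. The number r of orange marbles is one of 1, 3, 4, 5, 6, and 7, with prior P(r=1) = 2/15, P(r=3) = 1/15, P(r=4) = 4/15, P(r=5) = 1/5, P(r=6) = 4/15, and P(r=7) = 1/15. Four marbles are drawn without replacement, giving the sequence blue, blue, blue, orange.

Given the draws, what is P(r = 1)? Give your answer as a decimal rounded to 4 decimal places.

Compute the likelihood of the observed sequence for each case: P(data | r = 1) = (7/8)(6/7)(5/6)(1/5) = 0.125; P(data | r = 3) = (5/8)(4/7)(3/6)(3/5) = 0.10714; P(data | r = 4) = (4/8)(3/7)(2/6)(4/5) = 0.057143; P(data | r = 5) = (3/8)(2/7)(1/6)(5/5) = 0.017857; P(data | r = 6) = (2/8)(1/7)(0/6) = 0; P(data | r = 7) = (1/8)(0/7) = 0.
The prior-weighted likelihoods are 2/15 · 0.125 = 0.016667, 1/15 · 0.10714 = 0.0071429, 4/15 · 0.057143 = 0.015238, 1/5 · 0.017857 = 0.0035714, 4/15 · 0 = 0, 1/15 · 0 = 0; summing to 0.042619.
So P(r = 1 | data) = (0.016667) / (0.042619) = 0.39106.

0.3911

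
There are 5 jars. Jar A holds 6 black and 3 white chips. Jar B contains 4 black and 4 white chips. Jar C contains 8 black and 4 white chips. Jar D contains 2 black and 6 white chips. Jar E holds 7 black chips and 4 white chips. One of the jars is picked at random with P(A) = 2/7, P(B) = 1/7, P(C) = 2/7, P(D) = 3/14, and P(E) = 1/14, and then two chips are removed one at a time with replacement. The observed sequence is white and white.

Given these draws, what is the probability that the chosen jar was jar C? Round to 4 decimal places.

The likelihood of the observed sequence under each hypothesis: P(data | jar A) = (3/9)(3/9) = 0.11111; P(data | jar B) = (4/8)(4/8) = 0.25; P(data | jar C) = (4/12)(4/12) = 0.11111; P(data | jar D) = (6/8)(6/8) = 0.5625; P(data | jar E) = (4/11)(4/11) = 0.13223.
The prior-weighted likelihoods are 2/7 · 0.11111 = 0.031746, 1/7 · 0.25 = 0.035714, 2/7 · 0.11111 = 0.031746, 3/14 · 0.5625 = 0.12054, 1/14 · 0.13223 = 0.0094451; with total 0.22919.
So P(jar C | data) = (0.031746) / (0.22919) = 0.13852.

0.1385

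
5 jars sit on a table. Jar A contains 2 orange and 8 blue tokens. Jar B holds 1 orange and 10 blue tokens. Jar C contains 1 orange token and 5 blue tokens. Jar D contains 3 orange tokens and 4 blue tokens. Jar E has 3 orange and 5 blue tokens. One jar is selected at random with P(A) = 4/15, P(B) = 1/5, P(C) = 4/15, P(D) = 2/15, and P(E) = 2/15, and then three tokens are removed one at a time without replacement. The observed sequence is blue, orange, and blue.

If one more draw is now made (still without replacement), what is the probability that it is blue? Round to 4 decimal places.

For each hypothesis, P(data | H) works out to: P(data | jar A) = (8/10)(2/9)(7/8) = 0.15556; P(data | jar B) = (10/11)(1/10)(9/9) = 0.090909; P(data | jar C) = (5/6)(1/5)(4/4) = 0.16667; P(data | jar D) = (4/7)(3/6)(3/5) = 0.17143; P(data | jar E) = (5/8)(3/7)(4/6) = 0.17857.
Weighting by the prior gives 4/15 · 0.15556 = 0.041481, 1/5 · 0.090909 = 0.018182, 4/15 · 0.16667 = 0.044444, 2/15 · 0.17143 = 0.022857, 2/15 · 0.17857 = 0.02381; summing to 0.15077.
Normalising, the posterior is P(jar A | data) = 0.27512, P(jar B | data) = 0.12059, P(jar C | data) = 0.29477, P(jar D | data) = 0.1516, P(jar E | data) = 0.15791.
The predictive probability is P(blue next | data) = (6/7)(0.27512) + (1)(0.12059) + (1)(0.29477) + (1/2)(0.1516) + (3/5)(0.15791) = 0.82173.

0.8217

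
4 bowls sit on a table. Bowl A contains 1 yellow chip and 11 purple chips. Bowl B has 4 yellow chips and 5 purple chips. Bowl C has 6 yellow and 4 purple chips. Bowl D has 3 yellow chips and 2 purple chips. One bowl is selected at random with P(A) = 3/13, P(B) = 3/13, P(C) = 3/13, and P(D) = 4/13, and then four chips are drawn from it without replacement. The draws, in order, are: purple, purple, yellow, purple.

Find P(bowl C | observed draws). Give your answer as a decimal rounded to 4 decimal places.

0.1494

Compute the likelihood of the observed sequence for each case: P(data | bowl A) = (11/12)(10/11)(1/10)(9/9) = 0.083333; P(data | bowl B) = (5/9)(4/8)(4/7)(3/6) = 0.079365; P(data | bowl C) = (4/10)(3/9)(6/8)(2/7) = 0.028571; P(data | bowl D) = (2/5)(1/4)(3/3)(0/2) = 0.
Weighting by the prior gives 3/13 · 0.083333 = 0.019231, 3/13 · 0.079365 = 0.018315, 3/13 · 0.028571 = 0.0065934, 4/13 · 0 = 0; summing to 0.044139.
So P(bowl C | data) = (0.0065934) / (0.044139) = 0.14938.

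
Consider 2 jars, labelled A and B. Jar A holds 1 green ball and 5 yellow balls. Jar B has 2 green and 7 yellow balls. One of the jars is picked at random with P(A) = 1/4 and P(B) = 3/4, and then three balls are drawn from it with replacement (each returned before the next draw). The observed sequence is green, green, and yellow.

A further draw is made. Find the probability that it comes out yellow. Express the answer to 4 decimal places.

Under each hypothesis, the probability of the observed sequence is: P(data | jar A) = (1/6)(1/6)(5/6) = 0.023148; P(data | jar B) = (2/9)(2/9)(7/9) = 0.038409.
The prior-weighted likelihoods are 1/4 · 0.023148 = 0.005787, 3/4 · 0.038409 = 0.028807; with total 0.034594.
The posterior is then P(jar A | data) = 0.16729, P(jar B | data) = 0.83271.
So P(yellow next | data) = Σ P(yellow next | H) P(H | data) = (5/6)(0.16729) + (7/9)(0.83271) = 0.78707.

0.7871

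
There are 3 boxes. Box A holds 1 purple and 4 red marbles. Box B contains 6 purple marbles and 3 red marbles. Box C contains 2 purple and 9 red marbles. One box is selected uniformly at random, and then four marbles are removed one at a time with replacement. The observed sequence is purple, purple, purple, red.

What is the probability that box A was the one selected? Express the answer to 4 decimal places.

0.0581

For each hypothesis, P(data | H) works out to: P(data | box A) = (1/5)(1/5)(1/5)(4/5) = 0.0064; P(data | box B) = (6/9)(6/9)(6/9)(3/9) = 0.098765; P(data | box C) = (2/11)(2/11)(2/11)(9/11) = 0.0049177.
Weighting by the prior gives 1/3 · 0.0064 = 0.0021333, 1/3 · 0.098765 = 0.032922, 1/3 · 0.0049177 = 0.0016392; summing to 0.036694.
By Bayes' rule, P(box A | data) = (0.0021333) / (0.036694) = 0.058138.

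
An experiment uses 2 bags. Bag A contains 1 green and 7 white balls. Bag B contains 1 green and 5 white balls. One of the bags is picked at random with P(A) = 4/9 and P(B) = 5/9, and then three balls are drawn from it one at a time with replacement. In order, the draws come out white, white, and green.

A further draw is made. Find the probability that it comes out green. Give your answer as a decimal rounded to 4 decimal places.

For each hypothesis, P(data | H) works out to: P(data | bag A) = (7/8)(7/8)(1/8) = 0.095703; P(data | bag B) = (5/6)(5/6)(1/6) = 0.11574.
The prior-weighted likelihoods are 4/9 · 0.095703 = 0.042535, 5/9 · 0.11574 = 0.0643; summing to 0.10684.
The posterior is then P(bag A | data) = 0.39813, P(bag B | data) = 0.60187.
Averaging over the posterior, P(green next | data) = (1/8)(0.39813) + (1/6)(0.60187) = 0.15008.

0.1501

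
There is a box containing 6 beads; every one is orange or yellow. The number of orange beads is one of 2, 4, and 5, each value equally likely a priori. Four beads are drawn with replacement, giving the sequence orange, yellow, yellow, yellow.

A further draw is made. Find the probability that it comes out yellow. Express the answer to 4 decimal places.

Compute the likelihood of the observed sequence for each case: P(data | r = 2) = (2/6)(4/6)(4/6)(4/6) = 0.098765; P(data | r = 4) = (4/6)(2/6)(2/6)(2/6) = 0.024691; P(data | r = 5) = (5/6)(1/6)(1/6)(1/6) = 0.003858.
Multiplying each by its prior: 1/3 · 0.098765 = 0.032922, 1/3 · 0.024691 = 0.0082305, 1/3 · 0.003858 = 0.001286; with total 0.042438.
Dividing through by the total gives posterior P(r = 2 | data) = 0.77576, P(r = 4 | data) = 0.19394, P(r = 5 | data) = 0.030303.
The predictive probability is P(yellow next | data) = (2/3)(0.77576) + (1/3)(0.19394) + (1/6)(0.030303) = 0.58687.

0.5869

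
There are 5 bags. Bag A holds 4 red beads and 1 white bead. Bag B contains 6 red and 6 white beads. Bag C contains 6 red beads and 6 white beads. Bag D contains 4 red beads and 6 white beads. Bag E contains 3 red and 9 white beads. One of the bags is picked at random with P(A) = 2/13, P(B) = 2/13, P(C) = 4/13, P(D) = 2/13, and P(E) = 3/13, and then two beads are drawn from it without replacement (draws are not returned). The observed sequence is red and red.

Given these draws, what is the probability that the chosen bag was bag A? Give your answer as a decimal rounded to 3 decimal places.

Compute the likelihood of the observed sequence for each case: P(data | bag A) = (4/5)(3/4) = 3/5; P(data | bag B) = (6/12)(5/11) = 5/22; P(data | bag C) = (6/12)(5/11) = 5/22; P(data | bag D) = (4/10)(3/9) = 2/15; P(data | bag E) = (3/12)(2/11) = 1/22.
The prior-weighted likelihoods are 2/13 · 3/5 = 6/65, 2/13 · 5/22 = 5/143, 4/13 · 5/22 = 10/143, 2/13 · 2/15 = 4/195, 3/13 · 1/22 = 3/286; these sum to 89/390.
By Bayes' rule, P(bag A | data) = (6/65) / (89/390) = 36/89.

0.404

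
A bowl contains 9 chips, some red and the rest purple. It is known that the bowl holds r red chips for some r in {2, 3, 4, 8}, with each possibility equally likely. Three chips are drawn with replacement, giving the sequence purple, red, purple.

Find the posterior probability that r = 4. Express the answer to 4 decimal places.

0.3185

Under each hypothesis, the probability of the observed sequence is: P(data | r = 2) = (7/9)(2/9)(7/9) = 0.13443; P(data | r = 3) = (6/9)(3/9)(6/9) = 0.14815; P(data | r = 4) = (5/9)(4/9)(5/9) = 0.13717; P(data | r = 8) = (1/9)(8/9)(1/9) = 0.010974.
The prior-weighted likelihoods are 1/4 · 0.13443 = 0.033608, 1/4 · 0.14815 = 0.037037, 1/4 · 0.13717 = 0.034294, 1/4 · 0.010974 = 0.0027435; with total 0.10768.
Therefore the posterior P(r = 4 | data) = (0.034294) / (0.10768) = 0.31847.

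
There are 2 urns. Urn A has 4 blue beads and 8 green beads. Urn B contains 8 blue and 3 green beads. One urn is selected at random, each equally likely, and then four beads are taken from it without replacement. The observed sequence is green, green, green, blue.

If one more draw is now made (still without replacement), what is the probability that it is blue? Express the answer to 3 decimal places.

The likelihood of the observed sequence under each hypothesis: P(data | urn A) = (8/12)(7/11)(6/10)(4/9) = 56/495; P(data | urn B) = (3/11)(2/10)(1/9)(8/8) = 1/165.
The prior-weighted likelihoods are 1/2 · 56/495 = 28/495, 1/2 · 1/165 = 1/330; with total 59/990.
The posterior is then P(urn A | data) = 56/59, P(urn B | data) = 3/59.
The predictive probability is P(blue next | data) = (3/8)(56/59) + (1)(3/59) = 24/59.

0.407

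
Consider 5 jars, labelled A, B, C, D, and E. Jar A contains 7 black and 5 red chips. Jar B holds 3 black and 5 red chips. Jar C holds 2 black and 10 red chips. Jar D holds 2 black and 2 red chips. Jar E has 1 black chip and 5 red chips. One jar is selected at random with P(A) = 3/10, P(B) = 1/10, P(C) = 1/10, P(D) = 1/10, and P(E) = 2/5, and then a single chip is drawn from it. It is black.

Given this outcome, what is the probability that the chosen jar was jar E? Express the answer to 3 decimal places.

Under each hypothesis, the probability of this draw is: P(data | jar A) = (7/12) = 7/12; P(data | jar B) = (3/8) = 3/8; P(data | jar C) = (2/12) = 1/6; P(data | jar D) = (2/4) = 1/2; P(data | jar E) = (1/6) = 1/6.
The prior-weighted likelihoods are 3/10 · 7/12 = 7/40, 1/10 · 3/8 = 3/80, 1/10 · 1/6 = 1/60, 1/10 · 1/2 = 1/20, 2/5 · 1/6 = 1/15; with total 83/240.
Therefore the posterior P(jar E | data) = (1/15) / (83/240) = 16/83.

0.193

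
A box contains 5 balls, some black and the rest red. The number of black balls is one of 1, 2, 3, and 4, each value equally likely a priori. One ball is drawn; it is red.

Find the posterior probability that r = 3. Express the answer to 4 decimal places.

For each hypothesis, P(data | H) works out to: P(data | r = 1) = (4/5) = 4/5; P(data | r = 2) = (3/5) = 3/5; P(data | r = 3) = (2/5) = 2/5; P(data | r = 4) = (1/5) = 1/5.
The prior-weighted likelihoods are 1/4 · 4/5 = 1/5, 1/4 · 3/5 = 3/20, 1/4 · 2/5 = 1/10, 1/4 · 1/5 = 1/20; summing to 1/2.
Hence P(r = 3 | data) = (1/10) / (1/2) = 1/5.

0.2000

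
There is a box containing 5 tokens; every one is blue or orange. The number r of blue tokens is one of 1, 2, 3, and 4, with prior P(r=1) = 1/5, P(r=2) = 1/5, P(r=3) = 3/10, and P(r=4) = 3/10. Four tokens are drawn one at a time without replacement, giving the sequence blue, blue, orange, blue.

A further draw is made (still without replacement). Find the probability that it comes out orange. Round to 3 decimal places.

0.333

The likelihood of the observed sequence under each hypothesis: P(data | r = 1) = (1/5)(0/4) = 0; P(data | r = 2) = (2/5)(1/4)(3/3)(0/2) = 0; P(data | r = 3) = (3/5)(2/4)(2/3)(1/2) = 1/10; P(data | r = 4) = (4/5)(3/4)(1/3)(2/2) = 1/5.
The prior-weighted likelihoods are 1/5 · 0 = 0, 1/5 · 0 = 0, 3/10 · 1/10 = 3/100, 3/10 · 1/5 = 3/50; these sum to 9/100.
The posterior is then P(r = 1 | data) = 0, P(r = 2 | data) = 0, P(r = 3 | data) = 1/3, P(r = 4 | data) = 2/3.
Averaging over the posterior, P(orange next | data) = (1)(1/3) + (0)(2/3) = 1/3.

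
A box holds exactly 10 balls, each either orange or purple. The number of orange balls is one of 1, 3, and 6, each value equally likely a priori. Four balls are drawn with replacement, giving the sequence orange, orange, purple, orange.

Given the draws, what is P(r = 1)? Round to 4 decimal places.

0.0085

For each hypothesis, P(data | H) works out to: P(data | r = 1) = (1/10)(1/10)(9/10)(1/10) = 0.0009; P(data | r = 3) = (3/10)(3/10)(7/10)(3/10) = 0.0189; P(data | r = 6) = (6/10)(6/10)(4/10)(6/10) = 0.0864.
Multiplying each by its prior: 1/3 · 0.0009 = 0.0003, 1/3 · 0.0189 = 0.0063, 1/3 · 0.0864 = 0.0288; these sum to 0.0354.
By Bayes' rule, P(r = 1 | data) = (0.0003) / (0.0354) = 0.0084746.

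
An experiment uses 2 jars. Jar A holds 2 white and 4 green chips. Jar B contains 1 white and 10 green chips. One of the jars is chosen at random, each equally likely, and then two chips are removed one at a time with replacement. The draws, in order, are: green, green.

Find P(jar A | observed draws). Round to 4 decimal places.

Compute the likelihood of the observed sequence for each case: P(data | jar A) = (4/6)(4/6) = 0.44444; P(data | jar B) = (10/11)(10/11) = 0.82645.
Multiplying each by its prior: 1/2 · 0.44444 = 0.22222, 1/2 · 0.82645 = 0.41322; with total 0.63545.
Therefore the posterior P(jar A | data) = (0.22222) / (0.63545) = 0.34971.

0.3497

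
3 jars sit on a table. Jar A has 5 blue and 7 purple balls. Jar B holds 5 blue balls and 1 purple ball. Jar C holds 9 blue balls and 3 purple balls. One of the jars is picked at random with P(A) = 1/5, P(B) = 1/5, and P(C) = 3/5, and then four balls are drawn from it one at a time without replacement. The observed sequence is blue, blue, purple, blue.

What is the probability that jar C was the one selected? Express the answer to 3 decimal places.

For each hypothesis, P(data | H) works out to: P(data | jar A) = (5/12)(4/11)(7/10)(3/9) = 0.035354; P(data | jar B) = (5/6)(4/5)(1/4)(3/3) = 0.16667; P(data | jar C) = (9/12)(8/11)(3/10)(7/9) = 0.12727.
The prior-weighted likelihoods are 1/5 · 0.035354 = 0.0070707, 1/5 · 0.16667 = 0.033333, 3/5 · 0.12727 = 0.076364; summing to 0.11677.
Therefore the posterior P(jar C | data) = (0.076364) / (0.11677) = 0.65398.

0.654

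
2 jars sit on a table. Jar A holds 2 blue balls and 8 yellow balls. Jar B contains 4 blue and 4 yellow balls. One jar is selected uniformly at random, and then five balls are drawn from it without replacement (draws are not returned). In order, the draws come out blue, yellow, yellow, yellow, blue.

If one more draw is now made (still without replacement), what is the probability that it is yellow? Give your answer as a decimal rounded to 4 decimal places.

The likelihood of the observed sequence under each hypothesis: P(data | jar A) = (2/10)(8/9)(7/8)(6/7)(1/6) = 0.022222; P(data | jar B) = (4/8)(4/7)(3/6)(2/5)(3/4) = 0.042857.
Multiplying each by its prior: 1/2 · 0.022222 = 0.011111, 1/2 · 0.042857 = 0.021429; with total 0.03254.
The posterior is then P(jar A | data) = 0.34146, P(jar B | data) = 0.65854.
The predictive probability is P(yellow next | data) = (1)(0.34146) + (1/3)(0.65854) = 0.56098.

0.5610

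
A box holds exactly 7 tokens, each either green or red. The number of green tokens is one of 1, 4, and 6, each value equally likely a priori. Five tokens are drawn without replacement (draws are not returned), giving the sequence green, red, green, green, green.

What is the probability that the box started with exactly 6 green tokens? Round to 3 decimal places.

Under each hypothesis, the probability of the observed sequence is: P(data | r = 1) = (1/7)(6/6)(0/5) = 0; P(data | r = 4) = (4/7)(3/6)(3/5)(2/4)(1/3) = 1/35; P(data | r = 6) = (6/7)(1/6)(5/5)(4/4)(3/3) = 1/7.
Multiplying each by its prior: 1/3 · 0 = 0, 1/3 · 1/35 = 1/105, 1/3 · 1/7 = 1/21; these sum to 2/35.
So P(r = 6 | data) = (1/21) / (2/35) = 5/6.

0.833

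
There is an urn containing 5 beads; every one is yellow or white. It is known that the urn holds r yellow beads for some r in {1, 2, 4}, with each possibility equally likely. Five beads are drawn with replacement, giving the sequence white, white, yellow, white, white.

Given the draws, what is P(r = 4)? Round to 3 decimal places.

Under each hypothesis, the probability of the observed sequence is: P(data | r = 1) = (4/5)(4/5)(1/5)(4/5)(4/5) = 0.08192; P(data | r = 2) = (3/5)(3/5)(2/5)(3/5)(3/5) = 0.05184; P(data | r = 4) = (1/5)(1/5)(4/5)(1/5)(1/5) = 0.00128.
Multiplying each by its prior: 1/3 · 0.08192 = 0.027307, 1/3 · 0.05184 = 0.01728, 1/3 · 0.00128 = 0.00042667; these sum to 0.045013.
Hence P(r = 4 | data) = (0.00042667) / (0.045013) = 0.0094787.

0.009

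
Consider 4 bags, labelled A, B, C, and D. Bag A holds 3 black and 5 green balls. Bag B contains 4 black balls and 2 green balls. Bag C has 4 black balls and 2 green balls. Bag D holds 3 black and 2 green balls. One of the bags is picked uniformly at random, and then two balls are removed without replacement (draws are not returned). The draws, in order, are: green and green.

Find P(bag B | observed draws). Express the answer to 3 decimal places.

0.113

The likelihood of the observed sequence under each hypothesis: P(data | bag A) = (5/8)(4/7) = 5/14; P(data | bag B) = (2/6)(1/5) = 1/15; P(data | bag C) = (2/6)(1/5) = 1/15; P(data | bag D) = (2/5)(1/4) = 1/10.
Weighting by the prior gives 1/4 · 5/14 = 5/56, 1/4 · 1/15 = 1/60, 1/4 · 1/15 = 1/60, 1/4 · 1/10 = 1/40; with total 31/210.
So P(bag B | data) = (1/60) / (31/210) = 7/62.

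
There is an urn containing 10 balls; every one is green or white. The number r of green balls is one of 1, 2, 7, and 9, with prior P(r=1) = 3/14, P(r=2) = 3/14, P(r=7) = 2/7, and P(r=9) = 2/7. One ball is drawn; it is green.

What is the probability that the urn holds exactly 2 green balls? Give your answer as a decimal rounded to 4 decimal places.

For each hypothesis, P(data | H) works out to: P(data | r = 1) = (1/10) = 1/10; P(data | r = 2) = (2/10) = 1/5; P(data | r = 7) = (7/10) = 7/10; P(data | r = 9) = (9/10) = 9/10.
Multiplying each by its prior: 3/14 · 1/10 = 3/140, 3/14 · 1/5 = 3/70, 2/7 · 7/10 = 1/5, 2/7 · 9/10 = 9/35; these sum to 73/140.
Hence P(r = 2 | data) = (3/70) / (73/140) = 6/73.

0.0822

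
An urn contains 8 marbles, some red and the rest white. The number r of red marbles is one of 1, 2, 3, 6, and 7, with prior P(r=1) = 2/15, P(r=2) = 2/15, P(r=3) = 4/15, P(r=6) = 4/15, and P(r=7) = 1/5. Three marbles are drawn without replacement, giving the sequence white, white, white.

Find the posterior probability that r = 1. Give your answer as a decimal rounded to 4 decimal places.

0.4667

For each hypothesis, P(data | H) works out to: P(data | r = 1) = (7/8)(6/7)(5/6) = 5/8; P(data | r = 2) = (6/8)(5/7)(4/6) = 5/14; P(data | r = 3) = (5/8)(4/7)(3/6) = 5/28; P(data | r = 6) = (2/8)(1/7)(0/6) = 0; P(data | r = 7) = (1/8)(0/7) = 0.
Multiplying each by its prior: 2/15 · 5/8 = 1/12, 2/15 · 5/14 = 1/21, 4/15 · 5/28 = 1/21, 4/15 · 0 = 0, 1/5 · 0 = 0; summing to 5/28.
Therefore the posterior P(r = 1 | data) = (1/12) / (5/28) = 7/15.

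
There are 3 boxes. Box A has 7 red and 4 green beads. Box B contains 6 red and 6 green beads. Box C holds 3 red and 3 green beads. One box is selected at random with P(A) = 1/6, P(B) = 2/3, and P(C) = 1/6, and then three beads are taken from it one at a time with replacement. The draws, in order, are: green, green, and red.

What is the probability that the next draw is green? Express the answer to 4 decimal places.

Under each hypothesis, the probability of the observed sequence is: P(data | box A) = (4/11)(4/11)(7/11) = 0.084147; P(data | box B) = (6/12)(6/12)(6/12) = 0.125; P(data | box C) = (3/6)(3/6)(3/6) = 0.125.
Multiplying each by its prior: 1/6 · 0.084147 = 0.014025, 2/3 · 0.125 = 0.083333, 1/6 · 0.125 = 0.020833; these sum to 0.11819.
Dividing through by the total gives posterior P(box A | data) = 0.11866, P(box B | data) = 0.70507, P(box C | data) = 0.17627.
Averaging over the posterior, P(green next | data) = (4/11)(0.11866) + (1/2)(0.70507) + (1/2)(0.17627) = 0.48382.

0.4838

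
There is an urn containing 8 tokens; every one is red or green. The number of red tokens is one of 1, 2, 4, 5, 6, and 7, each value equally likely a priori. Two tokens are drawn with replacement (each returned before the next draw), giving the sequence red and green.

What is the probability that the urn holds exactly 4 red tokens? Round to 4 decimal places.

Compute the likelihood of the observed sequence for each case: P(data | r = 1) = (1/8)(7/8) = 7/64; P(data | r = 2) = (2/8)(6/8) = 3/16; P(data | r = 4) = (4/8)(4/8) = 1/4; P(data | r = 5) = (5/8)(3/8) = 15/64; P(data | r = 6) = (6/8)(2/8) = 3/16; P(data | r = 7) = (7/8)(1/8) = 7/64.
The prior-weighted likelihoods are 1/6 · 7/64 = 7/384, 1/6 · 3/16 = 1/32, 1/6 · 1/4 = 1/24, 1/6 · 15/64 = 5/128, 1/6 · 3/16 = 1/32, 1/6 · 7/64 = 7/384; with total 23/128.
Hence P(r = 4 | data) = (1/24) / (23/128) = 16/69.

0.2319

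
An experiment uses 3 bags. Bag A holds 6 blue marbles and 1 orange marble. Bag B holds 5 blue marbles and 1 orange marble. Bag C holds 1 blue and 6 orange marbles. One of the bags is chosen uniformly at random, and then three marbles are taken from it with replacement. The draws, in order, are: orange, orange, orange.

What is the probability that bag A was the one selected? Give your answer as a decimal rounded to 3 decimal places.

0.005

Under each hypothesis, the probability of the observed sequence is: P(data | bag A) = (1/7)(1/7)(1/7) = 0.0029155; P(data | bag B) = (1/6)(1/6)(1/6) = 0.0046296; P(data | bag C) = (6/7)(6/7)(6/7) = 0.62974.
Weighting by the prior gives 1/3 · 0.0029155 = 0.00097182, 1/3 · 0.0046296 = 0.0015432, 1/3 · 0.62974 = 0.20991; these sum to 0.21243.
Therefore the posterior P(bag A | data) = (0.00097182) / (0.21243) = 0.0045748.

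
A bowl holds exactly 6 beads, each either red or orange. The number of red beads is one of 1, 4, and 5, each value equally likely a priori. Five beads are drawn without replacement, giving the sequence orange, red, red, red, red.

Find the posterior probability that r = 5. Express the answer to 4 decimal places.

The likelihood of the observed sequence under each hypothesis: P(data | r = 1) = (5/6)(1/5)(0/4) = 0; P(data | r = 4) = (2/6)(4/5)(3/4)(2/3)(1/2) = 1/15; P(data | r = 5) = (1/6)(5/5)(4/4)(3/3)(2/2) = 1/6.
Weighting by the prior gives 1/3 · 0 = 0, 1/3 · 1/15 = 1/45, 1/3 · 1/6 = 1/18; with total 7/90.
Hence P(r = 5 | data) = (1/18) / (7/90) = 5/7.

0.7143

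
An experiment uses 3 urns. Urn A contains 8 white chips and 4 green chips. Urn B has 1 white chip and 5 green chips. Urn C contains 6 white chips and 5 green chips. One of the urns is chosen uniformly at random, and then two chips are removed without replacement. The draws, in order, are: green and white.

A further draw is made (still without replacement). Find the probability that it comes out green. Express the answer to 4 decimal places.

0.5289

Under each hypothesis, the probability of the observed sequence is: P(data | urn A) = (4/12)(8/11) = 8/33; P(data | urn B) = (5/6)(1/5) = 1/6; P(data | urn C) = (5/11)(6/10) = 3/11.
Weighting by the prior gives 1/3 · 8/33 = 8/99, 1/3 · 1/6 = 1/18, 1/3 · 3/11 = 1/11; summing to 5/22.
Dividing through by the total gives posterior P(urn A | data) = 16/45, P(urn B | data) = 11/45, P(urn C | data) = 2/5.
So P(green next | data) = Σ P(green next | H) P(H | data) = (3/10)(16/45) + (1)(11/45) + (4/9)(2/5) = 119/225.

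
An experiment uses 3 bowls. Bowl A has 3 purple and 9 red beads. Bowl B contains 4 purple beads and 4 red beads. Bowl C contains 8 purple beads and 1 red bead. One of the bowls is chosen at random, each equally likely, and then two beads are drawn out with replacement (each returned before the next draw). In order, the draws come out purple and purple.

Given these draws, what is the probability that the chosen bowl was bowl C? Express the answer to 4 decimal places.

For each hypothesis, P(data | H) works out to: P(data | bowl A) = (3/12)(3/12) = 0.0625; P(data | bowl B) = (4/8)(4/8) = 0.25; P(data | bowl C) = (8/9)(8/9) = 0.79012.
Weighting by the prior gives 1/3 · 0.0625 = 0.020833, 1/3 · 0.25 = 0.083333, 1/3 · 0.79012 = 0.26337; with total 0.36754.
By Bayes' rule, P(bowl C | data) = (0.26337) / (0.36754) = 0.71659.

0.7166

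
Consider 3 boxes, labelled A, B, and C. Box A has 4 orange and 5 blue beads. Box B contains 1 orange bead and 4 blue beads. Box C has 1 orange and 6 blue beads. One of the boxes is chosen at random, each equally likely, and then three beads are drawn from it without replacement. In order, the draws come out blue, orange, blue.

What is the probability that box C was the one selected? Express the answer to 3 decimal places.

0.285

For each hypothesis, P(data | H) works out to: P(data | box A) = (5/9)(4/8)(4/7) = 10/63; P(data | box B) = (4/5)(1/4)(3/3) = 1/5; P(data | box C) = (6/7)(1/6)(5/5) = 1/7.
The prior-weighted likelihoods are 1/3 · 10/63 = 10/189, 1/3 · 1/5 = 1/15, 1/3 · 1/7 = 1/21; summing to 158/945.
By Bayes' rule, P(box C | data) = (1/21) / (158/945) = 45/158.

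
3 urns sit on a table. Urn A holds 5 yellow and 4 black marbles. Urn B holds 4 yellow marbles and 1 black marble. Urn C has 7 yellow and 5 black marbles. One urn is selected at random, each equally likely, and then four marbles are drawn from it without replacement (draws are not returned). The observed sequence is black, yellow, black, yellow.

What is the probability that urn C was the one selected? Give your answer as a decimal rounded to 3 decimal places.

For each hypothesis, P(data | H) works out to: P(data | urn A) = (4/9)(5/8)(3/7)(4/6) = 0.079365; P(data | urn B) = (1/5)(4/4)(0/3) = 0; P(data | urn C) = (5/12)(7/11)(4/10)(6/9) = 0.070707.
Weighting by the prior gives 1/3 · 0.079365 = 0.026455, 1/3 · 0 = 0, 1/3 · 0.070707 = 0.023569; these sum to 0.050024.
Therefore the posterior P(urn C | data) = (0.023569) / (0.050024) = 0.47115.

0.471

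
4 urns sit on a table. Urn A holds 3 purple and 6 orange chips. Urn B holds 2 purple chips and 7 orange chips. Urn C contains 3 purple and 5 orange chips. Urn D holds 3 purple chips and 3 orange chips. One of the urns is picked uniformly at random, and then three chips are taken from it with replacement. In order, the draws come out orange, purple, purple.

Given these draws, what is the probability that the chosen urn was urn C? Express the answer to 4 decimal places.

0.2701

For each hypothesis, P(data | H) works out to: P(data | urn A) = (6/9)(3/9)(3/9) = 0.074074; P(data | urn B) = (7/9)(2/9)(2/9) = 0.038409; P(data | urn C) = (5/8)(3/8)(3/8) = 0.087891; P(data | urn D) = (3/6)(3/6)(3/6) = 0.125.
Weighting by the prior gives 1/4 · 0.074074 = 0.018519, 1/4 · 0.038409 = 0.0096022, 1/4 · 0.087891 = 0.021973, 1/4 · 0.125 = 0.03125; with total 0.081343.
So P(urn C | data) = (0.021973) / (0.081343) = 0.27012.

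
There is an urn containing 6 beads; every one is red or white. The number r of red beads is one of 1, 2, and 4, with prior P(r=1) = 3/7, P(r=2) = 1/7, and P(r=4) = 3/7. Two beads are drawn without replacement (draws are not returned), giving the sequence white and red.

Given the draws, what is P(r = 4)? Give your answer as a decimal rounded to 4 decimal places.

For each hypothesis, P(data | H) works out to: P(data | r = 1) = (5/6)(1/5) = 1/6; P(data | r = 2) = (4/6)(2/5) = 4/15; P(data | r = 4) = (2/6)(4/5) = 4/15.
Weighting by the prior gives 3/7 · 1/6 = 1/14, 1/7 · 4/15 = 4/105, 3/7 · 4/15 = 4/35; summing to 47/210.
Hence P(r = 4 | data) = (4/35) / (47/210) = 24/47.

0.5106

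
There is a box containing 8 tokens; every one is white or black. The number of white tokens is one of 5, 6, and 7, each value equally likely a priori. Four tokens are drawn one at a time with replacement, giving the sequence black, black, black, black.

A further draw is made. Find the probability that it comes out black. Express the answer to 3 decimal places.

0.352

The likelihood of the observed sequence under each hypothesis: P(data | r = 5) = (3/8)(3/8)(3/8)(3/8) = 0.019775; P(data | r = 6) = (2/8)(2/8)(2/8)(2/8) = 0.0039062; P(data | r = 7) = (1/8)(1/8)(1/8)(1/8) = 0.00024414.
The prior-weighted likelihoods are 1/3 · 0.019775 = 0.0065918, 1/3 · 0.0039062 = 0.0013021, 1/3 · 0.00024414 = 8.138e-05; with total 0.0079753.
Normalising, the posterior is P(r = 5 | data) = 0.82653, P(r = 6 | data) = 0.16327, P(r = 7 | data) = 0.010204.
The predictive probability is P(black next | data) = (3/8)(0.82653) + (1/4)(0.16327) + (1/8)(0.010204) = 0.35204.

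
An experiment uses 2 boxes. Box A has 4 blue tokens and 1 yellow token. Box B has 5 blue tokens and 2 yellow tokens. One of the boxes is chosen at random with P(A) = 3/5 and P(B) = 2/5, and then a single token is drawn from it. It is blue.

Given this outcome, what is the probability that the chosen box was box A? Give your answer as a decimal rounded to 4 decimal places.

Under each hypothesis, the probability of this draw is: P(data | box A) = (4/5) = 4/5; P(data | box B) = (5/7) = 5/7.
Multiplying each by its prior: 3/5 · 4/5 = 12/25, 2/5 · 5/7 = 2/7; summing to 134/175.
Hence P(box A | data) = (12/25) / (134/175) = 42/67.

0.6269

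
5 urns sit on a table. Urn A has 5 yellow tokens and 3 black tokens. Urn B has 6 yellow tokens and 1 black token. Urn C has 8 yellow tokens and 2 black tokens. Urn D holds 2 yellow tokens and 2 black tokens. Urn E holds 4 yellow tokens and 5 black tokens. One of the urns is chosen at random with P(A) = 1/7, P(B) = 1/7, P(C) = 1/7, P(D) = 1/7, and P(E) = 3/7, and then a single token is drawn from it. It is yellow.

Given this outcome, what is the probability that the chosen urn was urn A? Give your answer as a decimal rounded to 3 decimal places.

0.152

The likelihood of this draw under each hypothesis: P(data | urn A) = (5/8) = 0.625; P(data | urn B) = (6/7) = 0.85714; P(data | urn C) = (8/10) = 0.8; P(data | urn D) = (2/4) = 0.5; P(data | urn E) = (4/9) = 0.44444.
Multiplying each by its prior: 1/7 · 0.625 = 0.089286, 1/7 · 0.85714 = 0.12245, 1/7 · 0.8 = 0.11429, 1/7 · 0.5 = 0.071429, 3/7 · 0.44444 = 0.19048; these sum to 0.58793.
Therefore the posterior P(urn A | data) = (0.089286) / (0.58793) = 0.15187.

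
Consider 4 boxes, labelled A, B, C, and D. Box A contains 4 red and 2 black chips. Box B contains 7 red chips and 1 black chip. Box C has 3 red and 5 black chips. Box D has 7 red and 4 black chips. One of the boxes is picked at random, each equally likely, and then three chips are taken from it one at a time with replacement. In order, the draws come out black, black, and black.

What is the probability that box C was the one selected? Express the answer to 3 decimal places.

For each hypothesis, P(data | H) works out to: P(data | box A) = (2/6)(2/6)(2/6) = 0.037037; P(data | box B) = (1/8)(1/8)(1/8) = 0.0019531; P(data | box C) = (5/8)(5/8)(5/8) = 0.24414; P(data | box D) = (4/11)(4/11)(4/11) = 0.048084.
Weighting by the prior gives 1/4 · 0.037037 = 0.0092593, 1/4 · 0.0019531 = 0.00048828, 1/4 · 0.24414 = 0.061035, 1/4 · 0.048084 = 0.012021; summing to 0.082804.
Therefore the posterior P(box C | data) = (0.061035) / (0.082804) = 0.73711.

0.737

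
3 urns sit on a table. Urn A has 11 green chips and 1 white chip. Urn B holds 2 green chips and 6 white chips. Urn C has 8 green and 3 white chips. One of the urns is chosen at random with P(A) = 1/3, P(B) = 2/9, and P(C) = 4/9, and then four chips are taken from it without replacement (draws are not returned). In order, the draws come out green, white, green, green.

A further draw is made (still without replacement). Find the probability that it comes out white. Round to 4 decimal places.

0.1916

Under each hypothesis, the probability of the observed sequence is: P(data | urn A) = (11/12)(1/11)(10/10)(9/9) = 0.083333; P(data | urn B) = (2/8)(6/7)(1/6)(0/5) = 0; P(data | urn C) = (8/11)(3/10)(7/9)(6/8) = 0.12727.
The prior-weighted likelihoods are 1/3 · 0.083333 = 0.027778, 2/9 · 0 = 0, 4/9 · 0.12727 = 0.056566; summing to 0.084343.
The posterior is then P(urn A | data) = 0.32934, P(urn B | data) = 0, P(urn C | data) = 0.67066.
So P(white next | data) = Σ P(white next | H) P(H | data) = (0)(0.32934) + (2/7)(0.67066) = 0.19162.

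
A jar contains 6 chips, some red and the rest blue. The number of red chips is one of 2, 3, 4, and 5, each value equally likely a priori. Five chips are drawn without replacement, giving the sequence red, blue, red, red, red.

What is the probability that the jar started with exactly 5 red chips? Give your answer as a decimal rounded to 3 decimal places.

The likelihood of the observed sequence under each hypothesis: P(data | r = 2) = (2/6)(4/5)(1/4)(0/3) = 0; P(data | r = 3) = (3/6)(3/5)(2/4)(1/3)(0/2) = 0; P(data | r = 4) = (4/6)(2/5)(3/4)(2/3)(1/2) = 1/15; P(data | r = 5) = (5/6)(1/5)(4/4)(3/3)(2/2) = 1/6.
Weighting by the prior gives 1/4 · 0 = 0, 1/4 · 0 = 0, 1/4 · 1/15 = 1/60, 1/4 · 1/6 = 1/24; with total 7/120.
So P(r = 5 | data) = (1/24) / (7/120) = 5/7.

0.714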